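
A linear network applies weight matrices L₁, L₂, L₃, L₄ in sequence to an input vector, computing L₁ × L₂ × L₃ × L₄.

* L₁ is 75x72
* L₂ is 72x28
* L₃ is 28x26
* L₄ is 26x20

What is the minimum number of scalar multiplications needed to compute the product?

162880

Adjacent pairs: L₁L₂ = 75·72·28 = 151200; L₂L₃ = 72·28·26 = 52416; L₃L₄ = 28·26·20 = 14560.
Length 3: L₁..L₃: k=1: 0+52416+75·72·26=192816; k=2: 151200+0+75·28·26=205800 → min 192816 | L₂..L₄: k=2: 0+14560+72·28·20=54880; k=3: 52416+0+72·26·20=89856 → min 54880.
Length 4: L₁..L₄: k=1: 0+54880+75·72·20=162880; k=2: 151200+14560+75·28·20=207760; k=3: 192816+0+75·26·20=231816 → min 162880.
Optimal order: (L₁ × (L₂ × (L₃ × L₄))) with cost 162880.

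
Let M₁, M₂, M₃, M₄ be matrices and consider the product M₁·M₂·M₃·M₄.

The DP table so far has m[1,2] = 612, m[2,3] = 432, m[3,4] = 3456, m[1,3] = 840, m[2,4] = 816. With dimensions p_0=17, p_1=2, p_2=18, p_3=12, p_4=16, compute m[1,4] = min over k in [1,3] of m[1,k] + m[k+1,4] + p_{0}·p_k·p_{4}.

m[1,4] = min over k∈[1,3] of m[1,k]+m[k+1,4]+p_{0}·p_k·p_{4}.
k=1: 0 + 816 + 17·2·16 = 1360; k=2: 612 + 3456 + 17·18·16 = 8964; k=3: 840 + 0 + 17·12·16 = 4104.
Minimum: 1360 at k=1.

1360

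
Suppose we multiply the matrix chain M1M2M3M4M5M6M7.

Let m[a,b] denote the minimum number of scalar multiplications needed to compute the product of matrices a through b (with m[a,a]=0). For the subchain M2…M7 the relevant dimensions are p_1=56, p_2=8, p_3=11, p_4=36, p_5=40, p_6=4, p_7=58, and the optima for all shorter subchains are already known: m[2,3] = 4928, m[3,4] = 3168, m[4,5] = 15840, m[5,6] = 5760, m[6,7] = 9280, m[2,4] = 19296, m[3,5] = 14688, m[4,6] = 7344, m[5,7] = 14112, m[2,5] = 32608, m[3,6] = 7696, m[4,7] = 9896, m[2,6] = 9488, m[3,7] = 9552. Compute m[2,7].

m[2,7] = min over k∈[2,6] of m[2,k]+m[k+1,7]+p_{1}·p_k·p_{7}.
k=2: 0 + 9552 + 56·8·58 = 35536; k=3: 4928 + 9896 + 56·11·58 = 50552; k=4: 19296 + 14112 + 56·36·58 = 150336; k=5: 32608 + 9280 + 56·40·58 = 171808; k=6: 9488 + 0 + 56·4·58 = 22480.
Minimum: 22480 at k=6.

22480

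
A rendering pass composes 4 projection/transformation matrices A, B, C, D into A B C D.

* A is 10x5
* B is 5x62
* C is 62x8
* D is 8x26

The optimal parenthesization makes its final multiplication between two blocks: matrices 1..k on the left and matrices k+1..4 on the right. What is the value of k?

1

Adjacent pairs: AB = 10·5·62 = 3100; BC = 5·62·8 = 2480; CD = 62·8·26 = 12896.
Length 3: A..C: k=1: 0+2480+10·5·8=2880; k=2: 3100+0+10·62·8=8060 → min 2880 | B..D: k=2: 0+12896+5·62·26=20956; k=3: 2480+0+5·8·26=3520 → min 3520.
Top-level splits: k=1: (A..A)·(B..D) → 0+3520+10·5·26 = 4820; k=2: (A..B)·(C..D) → 3100+12896+10·62·26 = 32116; k=3: (A..C)·(D..D) → 2880+0+10·8·26 = 4960.
Best split is after A, i.e. k = 1.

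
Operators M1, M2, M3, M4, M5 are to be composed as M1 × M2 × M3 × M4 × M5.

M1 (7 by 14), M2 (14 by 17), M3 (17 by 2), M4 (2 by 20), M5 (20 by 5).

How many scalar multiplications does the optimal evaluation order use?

942

Adjacent pairs: M1M2 = 7·14·17 = 1666; M2M3 = 14·17·2 = 476; M3M4 = 17·2·20 = 680; M4M5 = 2·20·5 = 200.
Length 3: M1..M3: k=1: 0+476+7·14·2=672; k=2: 1666+0+7·17·2=1904 → min 672 | M2..M4: k=2: 0+680+14·17·20=5440; k=3: 476+0+14·2·20=1036 → min 1036 | M3..M5: k=3: 0+200+17·2·5=370; k=4: 680+0+17·20·5=2380 → min 370.
Length 4: M1..M4: k=1: 0+1036+7·14·20=2996; k=2: 1666+680+7·17·20=4726; k=3: 672+0+7·2·20=952 → min 952 | M2..M5: k=2: 0+370+14·17·5=1560; k=3: 476+200+14·2·5=816; k=4: 1036+0+14·20·5=2436 → min 816.
Length 5: M1..M5: k=1: 0+816+7·14·5=1306; k=2: 1666+370+7·17·5=2631; k=3: 672+200+7·2·5=942; k=4: 952+0+7·20·5=1652 → min 942.
Optimal order: ((M1 × (M2 × M3)) × (M4 × M5)) with cost 942.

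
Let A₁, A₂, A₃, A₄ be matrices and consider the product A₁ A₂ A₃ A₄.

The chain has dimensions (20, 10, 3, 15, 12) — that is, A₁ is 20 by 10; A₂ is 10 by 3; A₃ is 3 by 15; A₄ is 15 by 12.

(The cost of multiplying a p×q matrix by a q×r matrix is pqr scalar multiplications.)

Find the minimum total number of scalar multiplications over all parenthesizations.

Adjacent pairs: A₁A₂ = 20·10·3 = 600; A₂A₃ = 10·3·15 = 450; A₃A₄ = 3·15·12 = 540.
Length 3: A₁..A₃: k=1: 0+450+20·10·15=3450; k=2: 600+0+20·3·15=1500 → min 1500 | A₂..A₄: k=2: 0+540+10·3·12=900; k=3: 450+0+10·15·12=2250 → min 900.
Length 4: A₁..A₄: k=1: 0+900+20·10·12=3300; k=2: 600+540+20·3·12=1860; k=3: 1500+0+20·15·12=5100 → min 1860.
Optimal order: ((A₁ A₂) (A₃ A₄)) with cost 1860.

1860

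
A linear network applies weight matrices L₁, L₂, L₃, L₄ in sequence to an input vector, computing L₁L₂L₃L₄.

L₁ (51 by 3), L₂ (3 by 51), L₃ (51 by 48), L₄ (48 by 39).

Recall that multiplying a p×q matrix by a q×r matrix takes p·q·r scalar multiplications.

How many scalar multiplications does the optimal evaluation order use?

18927

Adjacent pairs: L₁L₂ = 51·3·51 = 7803; L₂L₃ = 3·51·48 = 7344; L₃L₄ = 51·48·39 = 95472.
Length 3: L₁..L₃: k=1: 0+7344+51·3·48=14688; k=2: 7803+0+51·51·48=132651 → min 14688 | L₂..L₄: k=2: 0+95472+3·51·39=101439; k=3: 7344+0+3·48·39=12960 → min 12960.
Length 4: L₁..L₄: k=1: 0+12960+51·3·39=18927; k=2: 7803+95472+51·51·39=204714; k=3: 14688+0+51·48·39=110160 → min 18927.
Optimal order: (L₁((L₂L₃)L₄)) with cost 18927.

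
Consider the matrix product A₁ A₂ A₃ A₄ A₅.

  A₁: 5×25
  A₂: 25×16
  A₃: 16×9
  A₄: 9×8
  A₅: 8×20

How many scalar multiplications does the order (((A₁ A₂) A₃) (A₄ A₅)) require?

5060

(A₁ A₂): 5×25 by 25×16 → 5×16, cost 5·25·16 = 2000
((A₁ A₂) A₃): 5×16 by 16×9 → 5×9, cost 5·16·9 = 720; cumulative 2720
(A₄ A₅): 9×8 by 8×20 → 9×20, cost 9·8·20 = 1440
(((A₁ A₂) A₃) (A₄ A₅)): 5×9 by 9×20 → 5×20, cost 5·9·20 = 900; cumulative 5060
Total: 5060 scalar multiplications.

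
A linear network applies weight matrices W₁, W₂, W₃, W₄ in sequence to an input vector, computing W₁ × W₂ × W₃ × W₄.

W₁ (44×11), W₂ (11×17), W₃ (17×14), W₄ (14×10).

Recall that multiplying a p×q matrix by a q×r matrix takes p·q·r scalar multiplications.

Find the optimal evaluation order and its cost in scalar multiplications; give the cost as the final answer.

Adjacent pairs: W₁W₂ = 44·11·17 = 8228; W₂W₃ = 11·17·14 = 2618; W₃W₄ = 17·14·10 = 2380.
Length 3: W₁..W₃: k=1: 0+2618+44·11·14=9394; k=2: 8228+0+44·17·14=18700 → min 9394 | W₂..W₄: k=2: 0+2380+11·17·10=4250; k=3: 2618+0+11·14·10=4158 → min 4158.
Length 4: W₁..W₄: k=1: 0+4158+44·11·10=8998; k=2: 8228+2380+44·17·10=18088; k=3: 9394+0+44·14·10=15554 → min 8998.
Optimal parenthesization: (W₁ × ((W₂ × W₃) × W₄)) with cost 8998.

8998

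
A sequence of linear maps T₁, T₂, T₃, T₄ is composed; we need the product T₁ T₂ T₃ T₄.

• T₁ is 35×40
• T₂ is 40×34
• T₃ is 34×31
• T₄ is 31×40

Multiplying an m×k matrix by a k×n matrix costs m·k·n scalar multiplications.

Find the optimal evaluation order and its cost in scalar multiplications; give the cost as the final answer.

Adjacent pairs: T₁T₂ = 35·40·34 = 47600; T₂T₃ = 40·34·31 = 42160; T₃T₄ = 34·31·40 = 42160.
Length 3: T₁..T₃: k=1: 0+42160+35·40·31=85560; k=2: 47600+0+35·34·31=84490 → min 84490 | T₂..T₄: k=2: 0+42160+40·34·40=96560; k=3: 42160+0+40·31·40=91760 → min 91760.
Length 4: T₁..T₄: k=1: 0+91760+35·40·40=147760; k=2: 47600+42160+35·34·40=137360; k=3: 84490+0+35·31·40=127890 → min 127890.
Optimal parenthesization: (((T₁ T₂) T₃) T₄) with cost 127890.

127890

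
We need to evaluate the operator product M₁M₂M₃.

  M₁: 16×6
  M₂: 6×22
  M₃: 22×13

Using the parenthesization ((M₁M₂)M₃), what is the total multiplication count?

6688

(M₁M₂): 16×6 by 6×22 → 16×22, cost 16·6·22 = 2112
((M₁M₂)M₃): 16×22 by 22×13 → 16×13, cost 16·22·13 = 4576; cumulative 6688
Total: 6688 scalar multiplications.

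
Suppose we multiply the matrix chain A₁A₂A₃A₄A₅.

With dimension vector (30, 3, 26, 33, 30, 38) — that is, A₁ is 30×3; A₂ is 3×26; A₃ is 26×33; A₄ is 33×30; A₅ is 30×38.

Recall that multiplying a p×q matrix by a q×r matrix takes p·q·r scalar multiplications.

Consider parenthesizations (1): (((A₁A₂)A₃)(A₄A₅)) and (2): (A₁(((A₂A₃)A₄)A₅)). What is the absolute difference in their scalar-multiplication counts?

Order (1) = (((A₁A₂)A₃)(A₄A₅)): (A₁A₂): 30×3 by 3×26 → 30×26, cost 30·3·26 = 2340; ((A₁A₂)A₃): 30×26 by 26×33 → 30×33, cost 30·26·33 = 25740; cumulative 28080; (A₄A₅): 33×30 by 30×38 → 33×38, cost 33·30·38 = 37620; (((A₁A₂)A₃)(A₄A₅)): 30×33 by 33×38 → 30×38, cost 30·33·38 = 37620; cumulative 103320. Total 103320.
Order (2) = (A₁(((A₂A₃)A₄)A₅)): (A₂A₃): 3×26 by 26×33 → 3×33, cost 3·26·33 = 2574; ((A₂A₃)A₄): 3×33 by 33×30 → 3×30, cost 3·33·30 = 2970; cumulative 5544; (((A₂A₃)A₄)A₅): 3×30 by 30×38 → 3×38, cost 3·30·38 = 3420; cumulative 8964; (A₁(((A₂A₃)A₄)A₅)): 30×3 by 3×38 → 30×38, cost 30·3·38 = 3420; cumulative 12384. Total 12384.
Difference: |103320 − 12384| = 90936.

90936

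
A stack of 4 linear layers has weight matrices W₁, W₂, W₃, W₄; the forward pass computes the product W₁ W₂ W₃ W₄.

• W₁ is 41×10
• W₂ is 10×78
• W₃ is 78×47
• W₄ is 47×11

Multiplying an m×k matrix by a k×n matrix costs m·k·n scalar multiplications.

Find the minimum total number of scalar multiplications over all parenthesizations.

Adjacent pairs: W₁W₂ = 41·10·78 = 31980; W₂W₃ = 10·78·47 = 36660; W₃W₄ = 78·47·11 = 40326.
Length 3: W₁..W₃: k=1: 0+36660+41·10·47=55930; k=2: 31980+0+41·78·47=182286 → min 55930 | W₂..W₄: k=2: 0+40326+10·78·11=48906; k=3: 36660+0+10·47·11=41830 → min 41830.
Length 4: W₁..W₄: k=1: 0+41830+41·10·11=46340; k=2: 31980+40326+41·78·11=107484; k=3: 55930+0+41·47·11=77127 → min 46340.
Optimal order: (W₁ ((W₂ W₃) W₄)) with cost 46340.

46340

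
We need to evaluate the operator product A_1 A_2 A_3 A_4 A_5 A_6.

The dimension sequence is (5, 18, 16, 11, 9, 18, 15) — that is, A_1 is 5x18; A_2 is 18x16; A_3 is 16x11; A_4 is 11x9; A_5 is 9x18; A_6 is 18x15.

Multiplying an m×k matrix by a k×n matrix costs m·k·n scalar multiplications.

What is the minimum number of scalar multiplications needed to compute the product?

Adjacent pairs: A_1A_2 = 5·18·16 = 1440; A_2A_3 = 18·16·11 = 3168; A_3A_4 = 16·11·9 = 1584; A_4A_5 = 11·9·18 = 1782; A_5A_6 = 9·18·15 = 2430.
Length 3: A_1..A_3: k=1: 0+3168+5·18·11=4158; k=2: 1440+0+5·16·11=2320 → min 2320 | A_2..A_4: k=2: 0+1584+18·16·9=4176; k=3: 3168+0+18·11·9=4950 → min 4176 | A_3..A_5: k=3: 0+1782+16·11·18=4950; k=4: 1584+0+16·9·18=4176 → min 4176 | A_4..A_6: k=4: 0+2430+11·9·15=3915; k=5: 1782+0+11·18·15=4752 → min 3915.
Length 4: A_1..A_4: k=1: 0+4176+5·18·9=4986; k=2: 1440+1584+5·16·9=3744; k=3: 2320+0+5·11·9=2815 → min 2815 | A_2..A_5: k=2: 0+4176+18·16·18=9360; k=3: 3168+1782+18·11·18=8514; k=4: 4176+0+18·9·18=7092 → min 7092 | A_3..A_6: k=3: 0+3915+16·11·15=6555; k=4: 1584+2430+16·9·15=6174; k=5: 4176+0+16·18·15=8496 → min 6174.
Length 5: A_1..A_5: k=1: 0+7092+5·18·18=8712; k=2: 1440+4176+5·16·18=7056; k=3: 2320+1782+5·11·18=5092; k=4: 2815+0+5·9·18=3625 → min 3625 | A_2..A_6: k=2: 0+6174+18·16·15=10494; k=3: 3168+3915+18·11·15=10053; k=4: 4176+2430+18·9·15=9036; k=5: 7092+0+18·18·15=11952 → min 9036.
Length 6: A_1..A_6: k=1: 0+9036+5·18·15=10386; k=2: 1440+6174+5·16·15=8814; k=3: 2320+3915+5·11·15=7060; k=4: 2815+2430+5·9·15=5920; k=5: 3625+0+5·18·15=4975 → min 4975.
Optimal order: (((((A_1 A_2) A_3) A_4) A_5) A_6) with cost 4975.

4975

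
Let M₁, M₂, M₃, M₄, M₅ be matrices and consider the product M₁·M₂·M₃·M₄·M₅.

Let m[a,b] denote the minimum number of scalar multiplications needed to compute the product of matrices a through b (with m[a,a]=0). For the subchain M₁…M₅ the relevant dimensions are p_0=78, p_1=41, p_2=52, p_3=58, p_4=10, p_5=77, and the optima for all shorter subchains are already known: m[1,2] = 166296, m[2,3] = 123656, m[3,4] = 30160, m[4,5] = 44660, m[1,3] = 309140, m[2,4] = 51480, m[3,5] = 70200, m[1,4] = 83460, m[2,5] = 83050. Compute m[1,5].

m[1,5] = min over k∈[1,4] of m[1,k]+m[k+1,5]+p_{0}·p_k·p_{5}.
k=1: 0 + 83050 + 78·41·77 = 329296; k=2: 166296 + 70200 + 78·52·77 = 548808; k=3: 309140 + 44660 + 78·58·77 = 702148; k=4: 83460 + 0 + 78·10·77 = 143520.
Minimum: 143520 at k=4.

143520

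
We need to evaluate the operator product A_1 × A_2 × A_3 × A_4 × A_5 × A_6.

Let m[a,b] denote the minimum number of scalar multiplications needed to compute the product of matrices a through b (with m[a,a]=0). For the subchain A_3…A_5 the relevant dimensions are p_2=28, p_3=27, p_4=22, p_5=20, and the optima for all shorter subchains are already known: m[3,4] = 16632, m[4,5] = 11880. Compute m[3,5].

m[3,5] = min over k∈[3,4] of m[3,k]+m[k+1,5]+p_{2}·p_k·p_{5}.
k=3: 0 + 11880 + 28·27·20 = 27000; k=4: 16632 + 0 + 28·22·20 = 28952.
Minimum: 27000 at k=3.

27000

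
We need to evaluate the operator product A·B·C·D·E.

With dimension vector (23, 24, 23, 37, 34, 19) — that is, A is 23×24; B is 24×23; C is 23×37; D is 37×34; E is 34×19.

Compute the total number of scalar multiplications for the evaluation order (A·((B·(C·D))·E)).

73694

(C·D): 23×37 by 37×34 → 23×34, cost 23·37·34 = 28934
(B·(C·D)): 24×23 by 23×34 → 24×34, cost 24·23·34 = 18768; cumulative 47702
((B·(C·D))·E): 24×34 by 34×19 → 24×19, cost 24·34·19 = 15504; cumulative 63206
(A·((B·(C·D))·E)): 23×24 by 24×19 → 23×19, cost 23·24·19 = 10488; cumulative 73694
Total: 73694 scalar multiplications.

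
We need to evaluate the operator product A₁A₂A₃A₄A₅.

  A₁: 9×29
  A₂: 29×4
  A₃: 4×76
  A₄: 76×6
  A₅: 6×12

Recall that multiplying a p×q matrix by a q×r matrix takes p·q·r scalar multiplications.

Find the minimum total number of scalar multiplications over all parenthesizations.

3588

Adjacent pairs: A₁A₂ = 9·29·4 = 1044; A₂A₃ = 29·4·76 = 8816; A₃A₄ = 4·76·6 = 1824; A₄A₅ = 76·6·12 = 5472.
Length 3: A₁..A₃: k=1: 0+8816+9·29·76=28652; k=2: 1044+0+9·4·76=3780 → min 3780 | A₂..A₄: k=2: 0+1824+29·4·6=2520; k=3: 8816+0+29·76·6=22040 → min 2520 | A₃..A₅: k=3: 0+5472+4·76·12=9120; k=4: 1824+0+4·6·12=2112 → min 2112.
Length 4: A₁..A₄: k=1: 0+2520+9·29·6=4086; k=2: 1044+1824+9·4·6=3084; k=3: 3780+0+9·76·6=7884 → min 3084 | A₂..A₅: k=2: 0+2112+29·4·12=3504; k=3: 8816+5472+29·76·12=40736; k=4: 2520+0+29·6·12=4608 → min 3504.
Length 5: A₁..A₅: k=1: 0+3504+9·29·12=6636; k=2: 1044+2112+9·4·12=3588; k=3: 3780+5472+9·76·12=17460; k=4: 3084+0+9·6·12=3732 → min 3588.
Optimal order: ((A₁A₂)((A₃A₄)A₅)) with cost 3588.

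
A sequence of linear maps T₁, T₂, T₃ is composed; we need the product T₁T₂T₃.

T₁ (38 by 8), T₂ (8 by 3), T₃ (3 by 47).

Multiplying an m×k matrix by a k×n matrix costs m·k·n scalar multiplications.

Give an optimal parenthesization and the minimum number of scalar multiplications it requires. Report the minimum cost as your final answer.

(T₁(T₂T₃)): cost 15416.
((T₁T₂)T₃): cost 6270.
Optimal: ((T₁T₂)T₃) with cost 6270.

6270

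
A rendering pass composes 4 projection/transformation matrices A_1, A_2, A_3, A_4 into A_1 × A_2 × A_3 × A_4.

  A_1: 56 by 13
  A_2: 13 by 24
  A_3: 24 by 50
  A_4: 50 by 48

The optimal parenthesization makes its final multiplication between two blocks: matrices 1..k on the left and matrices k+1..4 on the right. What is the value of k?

Adjacent pairs: A_1A_2 = 56·13·24 = 17472; A_2A_3 = 13·24·50 = 15600; A_3A_4 = 24·50·48 = 57600.
Length 3: A_1..A_3: k=1: 0+15600+56·13·50=52000; k=2: 17472+0+56·24·50=84672 → min 52000 | A_2..A_4: k=2: 0+57600+13·24·48=72576; k=3: 15600+0+13·50·48=46800 → min 46800.
Top-level splits: k=1: (A_1..A_1)·(A_2..A_4) → 0+46800+56·13·48 = 81744; k=2: (A_1..A_2)·(A_3..A_4) → 17472+57600+56·24·48 = 139584; k=3: (A_1..A_3)·(A_4..A_4) → 52000+0+56·50·48 = 186400.
Best split is after A_1, i.e. k = 1.

1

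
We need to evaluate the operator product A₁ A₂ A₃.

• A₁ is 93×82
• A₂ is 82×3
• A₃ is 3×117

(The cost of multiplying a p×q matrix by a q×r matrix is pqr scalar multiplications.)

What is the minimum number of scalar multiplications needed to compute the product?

55521

Order (A₁ (A₂ A₃)): (A₂ A₃): 82×3 by 3×117 → 82×117, cost 82·3·117 = 28782; (A₁ (A₂ A₃)): 93×82 by 82×117 → 93×117, cost 93·82·117 = 892242; cumulative 921024. Total 921024.
Order ((A₁ A₂) A₃): (A₁ A₂): 93×82 by 82×3 → 93×3, cost 93·82·3 = 22878; ((A₁ A₂) A₃): 93×3 by 3×117 → 93×117, cost 93·3·117 = 32643; cumulative 55521. Total 55521.
Minimum: 55521.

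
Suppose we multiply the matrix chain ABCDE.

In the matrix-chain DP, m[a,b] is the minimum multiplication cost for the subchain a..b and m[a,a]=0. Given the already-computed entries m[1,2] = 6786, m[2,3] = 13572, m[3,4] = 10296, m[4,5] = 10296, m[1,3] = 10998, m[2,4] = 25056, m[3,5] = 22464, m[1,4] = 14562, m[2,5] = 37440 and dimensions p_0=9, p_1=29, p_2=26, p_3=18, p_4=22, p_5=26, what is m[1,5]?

m[1,5] = min over k∈[1,4] of m[1,k]+m[k+1,5]+p_{0}·p_k·p_{5}.
k=1: 0 + 37440 + 9·29·26 = 44226; k=2: 6786 + 22464 + 9·26·26 = 35334; k=3: 10998 + 10296 + 9·18·26 = 25506; k=4: 14562 + 0 + 9·22·26 = 19710.
Minimum: 19710 at k=4.

19710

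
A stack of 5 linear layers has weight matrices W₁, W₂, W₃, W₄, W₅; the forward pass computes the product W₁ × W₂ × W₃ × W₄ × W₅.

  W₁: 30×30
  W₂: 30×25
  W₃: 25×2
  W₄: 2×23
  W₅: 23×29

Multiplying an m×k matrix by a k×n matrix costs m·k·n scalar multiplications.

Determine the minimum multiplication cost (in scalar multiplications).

Adjacent pairs: W₁W₂ = 30·30·25 = 22500; W₂W₃ = 30·25·2 = 1500; W₃W₄ = 25·2·23 = 1150; W₄W₅ = 2·23·29 = 1334.
Length 3: W₁..W₃: k=1: 0+1500+30·30·2=3300; k=2: 22500+0+30·25·2=24000 → min 3300 | W₂..W₄: k=2: 0+1150+30·25·23=18400; k=3: 1500+0+30·2·23=2880 → min 2880 | W₃..W₅: k=3: 0+1334+25·2·29=2784; k=4: 1150+0+25·23·29=17825 → min 2784.
Length 4: W₁..W₄: k=1: 0+2880+30·30·23=23580; k=2: 22500+1150+30·25·23=40900; k=3: 3300+0+30·2·23=4680 → min 4680 | W₂..W₅: k=2: 0+2784+30·25·29=24534; k=3: 1500+1334+30·2·29=4574; k=4: 2880+0+30·23·29=22890 → min 4574.
Length 5: W₁..W₅: k=1: 0+4574+30·30·29=30674; k=2: 22500+2784+30·25·29=47034; k=3: 3300+1334+30·2·29=6374; k=4: 4680+0+30·23·29=24690 → min 6374.
Optimal order: ((W₁ × (W₂ × W₃)) × (W₄ × W₅)) with cost 6374.

6374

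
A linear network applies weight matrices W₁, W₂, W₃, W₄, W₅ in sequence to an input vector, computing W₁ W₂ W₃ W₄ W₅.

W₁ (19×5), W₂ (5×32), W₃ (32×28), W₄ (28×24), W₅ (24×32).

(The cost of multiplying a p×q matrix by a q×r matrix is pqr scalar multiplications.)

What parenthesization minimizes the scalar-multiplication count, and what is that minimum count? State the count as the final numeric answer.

14720

Adjacent pairs: W₁W₂ = 19·5·32 = 3040; W₂W₃ = 5·32·28 = 4480; W₃W₄ = 32·28·24 = 21504; W₄W₅ = 28·24·32 = 21504.
Length 3: W₁..W₃: k=1: 0+4480+19·5·28=7140; k=2: 3040+0+19·32·28=20064 → min 7140 | W₂..W₄: k=2: 0+21504+5·32·24=25344; k=3: 4480+0+5·28·24=7840 → min 7840 | W₃..W₅: k=3: 0+21504+32·28·32=50176; k=4: 21504+0+32·24·32=46080 → min 46080.
Length 4: W₁..W₄: k=1: 0+7840+19·5·24=10120; k=2: 3040+21504+19·32·24=39136; k=3: 7140+0+19·28·24=19908 → min 10120 | W₂..W₅: k=2: 0+46080+5·32·32=51200; k=3: 4480+21504+5·28·32=30464; k=4: 7840+0+5·24·32=11680 → min 11680.
Length 5: W₁..W₅: k=1: 0+11680+19·5·32=14720; k=2: 3040+46080+19·32·32=68576; k=3: 7140+21504+19·28·32=45668; k=4: 10120+0+19·24·32=24712 → min 14720.
Optimal parenthesization: (W₁ (((W₂ W₃) W₄) W₅)) with cost 14720.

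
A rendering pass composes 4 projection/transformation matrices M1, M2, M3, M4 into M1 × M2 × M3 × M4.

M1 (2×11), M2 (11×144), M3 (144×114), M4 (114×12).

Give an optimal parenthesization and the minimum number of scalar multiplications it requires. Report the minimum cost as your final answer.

Adjacent pairs: M1M2 = 2·11·144 = 3168; M2M3 = 11·144·114 = 180576; M3M4 = 144·114·12 = 196992.
Length 3: M1..M3: k=1: 0+180576+2·11·114=183084; k=2: 3168+0+2·144·114=36000 → min 36000 | M2..M4: k=2: 0+196992+11·144·12=216000; k=3: 180576+0+11·114·12=195624 → min 195624.
Length 4: M1..M4: k=1: 0+195624+2·11·12=195888; k=2: 3168+196992+2·144·12=203616; k=3: 36000+0+2·114·12=38736 → min 38736.
Optimal parenthesization: (((M1 × M2) × M3) × M4) with cost 38736.

38736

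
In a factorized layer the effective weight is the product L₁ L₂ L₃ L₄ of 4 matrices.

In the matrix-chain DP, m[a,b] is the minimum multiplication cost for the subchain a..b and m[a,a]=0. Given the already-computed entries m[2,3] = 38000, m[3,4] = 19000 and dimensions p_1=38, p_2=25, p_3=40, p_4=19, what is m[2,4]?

37050

m[2,4] = min over k∈[2,3] of m[2,k]+m[k+1,4]+p_{1}·p_k·p_{4}.
k=2: 0 + 19000 + 38·25·19 = 37050; k=3: 38000 + 0 + 38·40·19 = 66880.
Minimum: 37050 at k=2.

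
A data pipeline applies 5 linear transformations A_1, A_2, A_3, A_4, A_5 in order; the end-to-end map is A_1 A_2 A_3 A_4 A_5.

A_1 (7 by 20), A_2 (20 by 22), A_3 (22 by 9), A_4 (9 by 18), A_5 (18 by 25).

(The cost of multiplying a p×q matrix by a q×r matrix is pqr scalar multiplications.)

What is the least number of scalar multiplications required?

Adjacent pairs: A_1A_2 = 7·20·22 = 3080; A_2A_3 = 20·22·9 = 3960; A_3A_4 = 22·9·18 = 3564; A_4A_5 = 9·18·25 = 4050.
Length 3: A_1..A_3: k=1: 0+3960+7·20·9=5220; k=2: 3080+0+7·22·9=4466 → min 4466 | A_2..A_4: k=2: 0+3564+20·22·18=11484; k=3: 3960+0+20·9·18=7200 → min 7200 | A_3..A_5: k=3: 0+4050+22·9·25=9000; k=4: 3564+0+22·18·25=13464 → min 9000.
Length 4: A_1..A_4: k=1: 0+7200+7·20·18=9720; k=2: 3080+3564+7·22·18=9416; k=3: 4466+0+7·9·18=5600 → min 5600 | A_2..A_5: k=2: 0+9000+20·22·25=20000; k=3: 3960+4050+20·9·25=12510; k=4: 7200+0+20·18·25=16200 → min 12510.
Length 5: A_1..A_5: k=1: 0+12510+7·20·25=16010; k=2: 3080+9000+7·22·25=15930; k=3: 4466+4050+7·9·25=10091; k=4: 5600+0+7·18·25=8750 → min 8750.
Optimal order: ((((A_1 A_2) A_3) A_4) A_5) with cost 8750.

8750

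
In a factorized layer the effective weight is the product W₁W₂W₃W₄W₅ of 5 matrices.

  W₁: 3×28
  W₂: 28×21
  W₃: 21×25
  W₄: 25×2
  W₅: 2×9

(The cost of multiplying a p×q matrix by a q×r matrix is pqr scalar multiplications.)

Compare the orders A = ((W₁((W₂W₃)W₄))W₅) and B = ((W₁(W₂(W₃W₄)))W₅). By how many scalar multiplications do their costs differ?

13874

Order A = ((W₁((W₂W₃)W₄))W₅): (W₂W₃): 28×21 by 21×25 → 28×25, cost 28·21·25 = 14700; ((W₂W₃)W₄): 28×25 by 25×2 → 28×2, cost 28·25·2 = 1400; cumulative 16100; (W₁((W₂W₃)W₄)): 3×28 by 28×2 → 3×2, cost 3·28·2 = 168; cumulative 16268; ((W₁((W₂W₃)W₄))W₅): 3×2 by 2×9 → 3×9, cost 3·2·9 = 54; cumulative 16322. Total 16322.
Order B = ((W₁(W₂(W₃W₄)))W₅): (W₃W₄): 21×25 by 25×2 → 21×2, cost 21·25·2 = 1050; (W₂(W₃W₄)): 28×21 by 21×2 → 28×2, cost 28·21·2 = 1176; cumulative 2226; (W₁(W₂(W₃W₄))): 3×28 by 28×2 → 3×2, cost 3·28·2 = 168; cumulative 2394; ((W₁(W₂(W₃W₄)))W₅): 3×2 by 2×9 → 3×9, cost 3·2·9 = 54; cumulative 2448. Total 2448.
Difference: |16322 − 2448| = 13874.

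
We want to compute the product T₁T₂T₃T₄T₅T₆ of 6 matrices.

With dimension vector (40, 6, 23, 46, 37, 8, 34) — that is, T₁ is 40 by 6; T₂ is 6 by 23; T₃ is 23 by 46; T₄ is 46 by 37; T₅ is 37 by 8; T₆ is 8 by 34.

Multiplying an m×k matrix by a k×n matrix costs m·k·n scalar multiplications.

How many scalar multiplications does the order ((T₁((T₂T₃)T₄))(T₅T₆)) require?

(T₂T₃): 6×23 by 23×46 → 6×46, cost 6·23·46 = 6348
((T₂T₃)T₄): 6×46 by 46×37 → 6×37, cost 6·46·37 = 10212; cumulative 16560
(T₁((T₂T₃)T₄)): 40×6 by 6×37 → 40×37, cost 40·6·37 = 8880; cumulative 25440
(T₅T₆): 37×8 by 8×34 → 37×34, cost 37·8·34 = 10064
((T₁((T₂T₃)T₄))(T₅T₆)): 40×37 by 37×34 → 40×34, cost 40·37·34 = 50320; cumulative 85824
Total: 85824 scalar multiplications.

85824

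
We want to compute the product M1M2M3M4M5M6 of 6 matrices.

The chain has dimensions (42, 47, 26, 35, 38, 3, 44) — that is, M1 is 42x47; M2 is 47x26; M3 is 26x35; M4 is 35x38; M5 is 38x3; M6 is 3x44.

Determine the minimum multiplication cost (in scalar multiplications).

21852

Adjacent pairs: M1M2 = 42·47·26 = 51324; M2M3 = 47·26·35 = 42770; M3M4 = 26·35·38 = 34580; M4M5 = 35·38·3 = 3990; M5M6 = 38·3·44 = 5016.
Length 3: M1..M3: k=1: 0+42770+42·47·35=111860; k=2: 51324+0+42·26·35=89544 → min 89544 | M2..M4: k=2: 0+34580+47·26·38=81016; k=3: 42770+0+47·35·38=105280 → min 81016 | M3..M5: k=3: 0+3990+26·35·3=6720; k=4: 34580+0+26·38·3=37544 → min 6720 | M4..M6: k=4: 0+5016+35·38·44=63536; k=5: 3990+0+35·3·44=8610 → min 8610.
Length 4: M1..M4: k=1: 0+81016+42·47·38=156028; k=2: 51324+34580+42·26·38=127400; k=3: 89544+0+42·35·38=145404 → min 127400 | M2..M5: k=2: 0+6720+47·26·3=10386; k=3: 42770+3990+47·35·3=51695; k=4: 81016+0+47·38·3=86374 → min 10386 | M3..M6: k=3: 0+8610+26·35·44=48650; k=4: 34580+5016+26·38·44=83068; k=5: 6720+0+26·3·44=10152 → min 10152.
Length 5: M1..M5: k=1: 0+10386+42·47·3=16308; k=2: 51324+6720+42·26·3=61320; k=3: 89544+3990+42·35·3=97944; k=4: 127400+0+42·38·3=132188 → min 16308 | M2..M6: k=2: 0+10152+47·26·44=63920; k=3: 42770+8610+47·35·44=123760; k=4: 81016+5016+47·38·44=164616; k=5: 10386+0+47·3·44=16590 → min 16590.
Length 6: M1..M6: k=1: 0+16590+42·47·44=103446; k=2: 51324+10152+42·26·44=109524; k=3: 89544+8610+42·35·44=162834; k=4: 127400+5016+42·38·44=202640; k=5: 16308+0+42·3·44=21852 → min 21852.
Optimal order: ((M1(M2(M3(M4M5))))M6) with cost 21852.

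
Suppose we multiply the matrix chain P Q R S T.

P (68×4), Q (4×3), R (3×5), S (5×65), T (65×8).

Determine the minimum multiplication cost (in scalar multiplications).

Adjacent pairs: PQ = 68·4·3 = 816; QR = 4·3·5 = 60; RS = 3·5·65 = 975; ST = 5·65·8 = 2600.
Length 3: P..R: k=1: 0+60+68·4·5=1420; k=2: 816+0+68·3·5=1836 → min 1420 | Q..S: k=2: 0+975+4·3·65=1755; k=3: 60+0+4·5·65=1360 → min 1360 | R..T: k=3: 0+2600+3·5·8=2720; k=4: 975+0+3·65·8=2535 → min 2535.
Length 4: P..S: k=1: 0+1360+68·4·65=19040; k=2: 816+975+68·3·65=15051; k=3: 1420+0+68·5·65=23520 → min 15051 | Q..T: k=2: 0+2535+4·3·8=2631; k=3: 60+2600+4·5·8=2820; k=4: 1360+0+4·65·8=3440 → min 2631.
Length 5: P..T: k=1: 0+2631+68·4·8=4807; k=2: 816+2535+68·3·8=4983; k=3: 1420+2600+68·5·8=6740; k=4: 15051+0+68·65·8=50411 → min 4807.
Optimal order: (P (Q ((R S) T))) with cost 4807.

4807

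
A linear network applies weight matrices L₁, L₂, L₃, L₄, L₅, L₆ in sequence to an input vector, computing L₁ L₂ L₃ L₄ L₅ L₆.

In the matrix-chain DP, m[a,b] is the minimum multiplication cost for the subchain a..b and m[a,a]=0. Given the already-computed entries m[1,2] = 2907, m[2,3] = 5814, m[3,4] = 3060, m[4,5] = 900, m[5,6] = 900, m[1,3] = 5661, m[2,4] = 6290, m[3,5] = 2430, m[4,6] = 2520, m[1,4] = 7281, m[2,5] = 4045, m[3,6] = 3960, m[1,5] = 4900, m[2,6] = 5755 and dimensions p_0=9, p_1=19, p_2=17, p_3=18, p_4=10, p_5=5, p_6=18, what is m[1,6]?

5710

m[1,6] = min over k∈[1,5] of m[1,k]+m[k+1,6]+p_{0}·p_k·p_{6}.
k=1: 0 + 5755 + 9·19·18 = 8833; k=2: 2907 + 3960 + 9·17·18 = 9621; k=3: 5661 + 2520 + 9·18·18 = 11097; k=4: 7281 + 900 + 9·10·18 = 9801; k=5: 4900 + 0 + 9·5·18 = 5710.
Minimum: 5710 at k=5.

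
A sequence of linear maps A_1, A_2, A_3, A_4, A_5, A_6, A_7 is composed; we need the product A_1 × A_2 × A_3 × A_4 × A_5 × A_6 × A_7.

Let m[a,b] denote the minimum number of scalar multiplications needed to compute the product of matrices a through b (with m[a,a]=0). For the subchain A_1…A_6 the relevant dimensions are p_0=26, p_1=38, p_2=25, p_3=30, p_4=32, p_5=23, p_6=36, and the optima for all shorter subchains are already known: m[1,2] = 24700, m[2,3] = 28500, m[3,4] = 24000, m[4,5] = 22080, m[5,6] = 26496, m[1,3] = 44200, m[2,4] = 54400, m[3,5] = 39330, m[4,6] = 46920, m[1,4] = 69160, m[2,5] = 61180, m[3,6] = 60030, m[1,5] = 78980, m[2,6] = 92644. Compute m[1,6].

m[1,6] = min over k∈[1,5] of m[1,k]+m[k+1,6]+p_{0}·p_k·p_{6}.
k=1: 0 + 92644 + 26·38·36 = 128212; k=2: 24700 + 60030 + 26·25·36 = 108130; k=3: 44200 + 46920 + 26·30·36 = 119200; k=4: 69160 + 26496 + 26·32·36 = 125608; k=5: 78980 + 0 + 26·23·36 = 100508.
Minimum: 100508 at k=5.

100508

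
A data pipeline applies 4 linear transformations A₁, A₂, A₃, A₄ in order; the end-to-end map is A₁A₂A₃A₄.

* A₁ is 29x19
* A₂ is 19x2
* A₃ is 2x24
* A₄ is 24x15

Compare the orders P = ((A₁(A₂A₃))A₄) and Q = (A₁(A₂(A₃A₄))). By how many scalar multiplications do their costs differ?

Order P = ((A₁(A₂A₃))A₄): (A₂A₃): 19×2 by 2×24 → 19×24, cost 19·2·24 = 912; (A₁(A₂A₃)): 29×19 by 19×24 → 29×24, cost 29·19·24 = 13224; cumulative 14136; ((A₁(A₂A₃))A₄): 29×24 by 24×15 → 29×15, cost 29·24·15 = 10440; cumulative 24576. Total 24576.
Order Q = (A₁(A₂(A₃A₄))): (A₃A₄): 2×24 by 24×15 → 2×15, cost 2·24·15 = 720; (A₂(A₃A₄)): 19×2 by 2×15 → 19×15, cost 19·2·15 = 570; cumulative 1290; (A₁(A₂(A₃A₄))): 29×19 by 19×15 → 29×15, cost 29·19·15 = 8265; cumulative 9555. Total 9555.
Difference: |24576 − 9555| = 15021.

15021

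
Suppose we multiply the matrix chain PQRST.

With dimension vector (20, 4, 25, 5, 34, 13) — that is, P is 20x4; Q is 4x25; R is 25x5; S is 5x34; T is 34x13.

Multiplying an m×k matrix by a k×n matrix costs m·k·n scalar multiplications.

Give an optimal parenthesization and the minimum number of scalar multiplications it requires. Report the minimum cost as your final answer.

Adjacent pairs: PQ = 20·4·25 = 2000; QR = 4·25·5 = 500; RS = 25·5·34 = 4250; ST = 5·34·13 = 2210.
Length 3: P..R: k=1: 0+500+20·4·5=900; k=2: 2000+0+20·25·5=4500 → min 900 | Q..S: k=2: 0+4250+4·25·34=7650; k=3: 500+0+4·5·34=1180 → min 1180 | R..T: k=3: 0+2210+25·5·13=3835; k=4: 4250+0+25·34·13=15300 → min 3835.
Length 4: P..S: k=1: 0+1180+20·4·34=3900; k=2: 2000+4250+20·25·34=23250; k=3: 900+0+20·5·34=4300 → min 3900 | Q..T: k=2: 0+3835+4·25·13=5135; k=3: 500+2210+4·5·13=2970; k=4: 1180+0+4·34·13=2948 → min 2948.
Length 5: P..T: k=1: 0+2948+20·4·13=3988; k=2: 2000+3835+20·25·13=12335; k=3: 900+2210+20·5·13=4410; k=4: 3900+0+20·34·13=12740 → min 3988.
Optimal parenthesization: (P(((QR)S)T)) with cost 3988.

3988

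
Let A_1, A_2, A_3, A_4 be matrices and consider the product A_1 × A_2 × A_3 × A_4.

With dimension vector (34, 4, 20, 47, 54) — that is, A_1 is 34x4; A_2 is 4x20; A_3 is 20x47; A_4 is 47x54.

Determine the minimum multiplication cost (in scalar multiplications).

Adjacent pairs: A_1A_2 = 34·4·20 = 2720; A_2A_3 = 4·20·47 = 3760; A_3A_4 = 20·47·54 = 50760.
Length 3: A_1..A_3: k=1: 0+3760+34·4·47=10152; k=2: 2720+0+34·20·47=34680 → min 10152 | A_2..A_4: k=2: 0+50760+4·20·54=55080; k=3: 3760+0+4·47·54=13912 → min 13912.
Length 4: A_1..A_4: k=1: 0+13912+34·4·54=21256; k=2: 2720+50760+34·20·54=90200; k=3: 10152+0+34·47·54=96444 → min 21256.
Optimal order: (A_1 × ((A_2 × A_3) × A_4)) with cost 21256.

21256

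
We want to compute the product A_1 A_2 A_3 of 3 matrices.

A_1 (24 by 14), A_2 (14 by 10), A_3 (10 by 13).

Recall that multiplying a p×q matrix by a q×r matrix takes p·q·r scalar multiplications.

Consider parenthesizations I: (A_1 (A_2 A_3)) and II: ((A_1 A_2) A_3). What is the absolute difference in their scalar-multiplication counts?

Order I = (A_1 (A_2 A_3)): (A_2 A_3): 14×10 by 10×13 → 14×13, cost 14·10·13 = 1820; (A_1 (A_2 A_3)): 24×14 by 14×13 → 24×13, cost 24·14·13 = 4368; cumulative 6188. Total 6188.
Order II = ((A_1 A_2) A_3): (A_1 A_2): 24×14 by 14×10 → 24×10, cost 24·14·10 = 3360; ((A_1 A_2) A_3): 24×10 by 10×13 → 24×13, cost 24·10·13 = 3120; cumulative 6480. Total 6480.
Difference: |6188 − 6480| = 292.

292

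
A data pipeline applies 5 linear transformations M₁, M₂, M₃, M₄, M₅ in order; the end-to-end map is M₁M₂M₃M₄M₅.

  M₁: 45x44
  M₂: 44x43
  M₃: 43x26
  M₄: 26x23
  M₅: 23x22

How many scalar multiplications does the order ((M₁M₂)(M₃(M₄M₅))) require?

(M₁M₂): 45×44 by 44×43 → 45×43, cost 45·44·43 = 85140
(M₄M₅): 26×23 by 23×22 → 26×22, cost 26·23·22 = 13156
(M₃(M₄M₅)): 43×26 by 26×22 → 43×22, cost 43·26·22 = 24596; cumulative 37752
((M₁M₂)(M₃(M₄M₅))): 45×43 by 43×22 → 45×22, cost 45·43·22 = 42570; cumulative 165462
Total: 165462 scalar multiplications.

165462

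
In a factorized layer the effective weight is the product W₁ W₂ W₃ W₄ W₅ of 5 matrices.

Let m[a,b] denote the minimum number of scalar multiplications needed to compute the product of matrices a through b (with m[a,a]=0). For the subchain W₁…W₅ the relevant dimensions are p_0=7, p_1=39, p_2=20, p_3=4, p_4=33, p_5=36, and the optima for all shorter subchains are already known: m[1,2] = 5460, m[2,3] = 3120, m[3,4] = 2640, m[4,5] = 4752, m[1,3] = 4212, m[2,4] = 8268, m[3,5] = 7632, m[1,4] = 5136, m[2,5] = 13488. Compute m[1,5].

m[1,5] = min over k∈[1,4] of m[1,k]+m[k+1,5]+p_{0}·p_k·p_{5}.
k=1: 0 + 13488 + 7·39·36 = 23316; k=2: 5460 + 7632 + 7·20·36 = 18132; k=3: 4212 + 4752 + 7·4·36 = 9972; k=4: 5136 + 0 + 7·33·36 = 13452.
Minimum: 9972 at k=3.

9972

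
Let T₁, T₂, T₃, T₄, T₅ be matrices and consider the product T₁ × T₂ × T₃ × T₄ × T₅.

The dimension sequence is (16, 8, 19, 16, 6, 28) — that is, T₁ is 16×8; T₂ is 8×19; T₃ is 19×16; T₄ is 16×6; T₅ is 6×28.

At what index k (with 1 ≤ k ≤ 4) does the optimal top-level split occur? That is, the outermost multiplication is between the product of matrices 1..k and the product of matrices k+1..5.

4

Adjacent pairs: T₁T₂ = 16·8·19 = 2432; T₂T₃ = 8·19·16 = 2432; T₃T₄ = 19·16·6 = 1824; T₄T₅ = 16·6·28 = 2688.
Length 3: T₁..T₃: k=1: 0+2432+16·8·16=4480; k=2: 2432+0+16·19·16=7296 → min 4480 | T₂..T₄: k=2: 0+1824+8·19·6=2736; k=3: 2432+0+8·16·6=3200 → min 2736 | T₃..T₅: k=3: 0+2688+19·16·28=11200; k=4: 1824+0+19·6·28=5016 → min 5016.
Length 4: T₁..T₄: k=1: 0+2736+16·8·6=3504; k=2: 2432+1824+16·19·6=6080; k=3: 4480+0+16·16·6=6016 → min 3504 | T₂..T₅: k=2: 0+5016+8·19·28=9272; k=3: 2432+2688+8·16·28=8704; k=4: 2736+0+8·6·28=4080 → min 4080.
Top-level splits: k=1: (T₁..T₁)·(T₂..T₅) → 0+4080+16·8·28 = 7664; k=2: (T₁..T₂)·(T₃..T₅) → 2432+5016+16·19·28 = 15960; k=3: (T₁..T₃)·(T₄..T₅) → 4480+2688+16·16·28 = 14336; k=4: (T₁..T₄)·(T₅..T₅) → 3504+0+16·6·28 = 6192.
Best split is after T₄, i.e. k = 4.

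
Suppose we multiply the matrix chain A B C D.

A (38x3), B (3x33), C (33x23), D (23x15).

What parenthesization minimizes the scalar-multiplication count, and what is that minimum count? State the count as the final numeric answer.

Adjacent pairs: AB = 38·3·33 = 3762; BC = 3·33·23 = 2277; CD = 33·23·15 = 11385.
Length 3: A..C: k=1: 0+2277+38·3·23=4899; k=2: 3762+0+38·33·23=32604 → min 4899 | B..D: k=2: 0+11385+3·33·15=12870; k=3: 2277+0+3·23·15=3312 → min 3312.
Length 4: A..D: k=1: 0+3312+38·3·15=5022; k=2: 3762+11385+38·33·15=33957; k=3: 4899+0+38·23·15=18009 → min 5022.
Optimal parenthesization: (A ((B C) D)) with cost 5022.

5022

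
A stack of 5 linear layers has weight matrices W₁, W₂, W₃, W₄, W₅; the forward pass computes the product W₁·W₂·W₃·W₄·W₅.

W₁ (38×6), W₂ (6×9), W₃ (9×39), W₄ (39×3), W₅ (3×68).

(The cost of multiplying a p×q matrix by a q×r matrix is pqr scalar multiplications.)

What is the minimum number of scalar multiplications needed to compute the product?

9651

Adjacent pairs: W₁W₂ = 38·6·9 = 2052; W₂W₃ = 6·9·39 = 2106; W₃W₄ = 9·39·3 = 1053; W₄W₅ = 39·3·68 = 7956.
Length 3: W₁..W₃: k=1: 0+2106+38·6·39=10998; k=2: 2052+0+38·9·39=15390 → min 10998 | W₂..W₄: k=2: 0+1053+6·9·3=1215; k=3: 2106+0+6·39·3=2808 → min 1215 | W₃..W₅: k=3: 0+7956+9·39·68=31824; k=4: 1053+0+9·3·68=2889 → min 2889.
Length 4: W₁..W₄: k=1: 0+1215+38·6·3=1899; k=2: 2052+1053+38·9·3=4131; k=3: 10998+0+38·39·3=15444 → min 1899 | W₂..W₅: k=2: 0+2889+6·9·68=6561; k=3: 2106+7956+6·39·68=25974; k=4: 1215+0+6·3·68=2439 → min 2439.
Length 5: W₁..W₅: k=1: 0+2439+38·6·68=17943; k=2: 2052+2889+38·9·68=28197; k=3: 10998+7956+38·39·68=119730; k=4: 1899+0+38·3·68=9651 → min 9651.
Optimal order: ((W₁·(W₂·(W₃·W₄)))·W₅) with cost 9651.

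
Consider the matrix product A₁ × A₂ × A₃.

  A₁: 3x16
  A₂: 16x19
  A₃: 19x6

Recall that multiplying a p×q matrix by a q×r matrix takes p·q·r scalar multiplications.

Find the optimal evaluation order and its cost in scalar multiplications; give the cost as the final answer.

(A₁ × (A₂ × A₃)): cost 2112.
((A₁ × A₂) × A₃): cost 1254.
Optimal: ((A₁ × A₂) × A₃) with cost 1254.

1254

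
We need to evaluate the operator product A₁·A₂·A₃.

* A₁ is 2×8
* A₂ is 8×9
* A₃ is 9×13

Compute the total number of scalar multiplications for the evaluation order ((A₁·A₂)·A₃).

(A₁·A₂): 2×8 by 8×9 → 2×9, cost 2·8·9 = 144
((A₁·A₂)·A₃): 2×9 by 9×13 → 2×13, cost 2·9·13 = 234; cumulative 378
Total: 378 scalar multiplications.

378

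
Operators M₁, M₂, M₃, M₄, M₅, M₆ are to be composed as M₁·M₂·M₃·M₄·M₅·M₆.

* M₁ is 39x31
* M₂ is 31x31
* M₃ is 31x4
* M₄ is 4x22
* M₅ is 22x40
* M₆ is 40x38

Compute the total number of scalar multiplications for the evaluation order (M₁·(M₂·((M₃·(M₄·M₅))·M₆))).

138060

(M₄·M₅): 4×22 by 22×40 → 4×40, cost 4·22·40 = 3520
(M₃·(M₄·M₅)): 31×4 by 4×40 → 31×40, cost 31·4·40 = 4960; cumulative 8480
((M₃·(M₄·M₅))·M₆): 31×40 by 40×38 → 31×38, cost 31·40·38 = 47120; cumulative 55600
(M₂·((M₃·(M₄·M₅))·M₆)): 31×31 by 31×38 → 31×38, cost 31·31·38 = 36518; cumulative 92118
(M₁·(M₂·((M₃·(M₄·M₅))·M₆))): 39×31 by 31×38 → 39×38, cost 39·31·38 = 45942; cumulative 138060
Total: 138060 scalar multiplications.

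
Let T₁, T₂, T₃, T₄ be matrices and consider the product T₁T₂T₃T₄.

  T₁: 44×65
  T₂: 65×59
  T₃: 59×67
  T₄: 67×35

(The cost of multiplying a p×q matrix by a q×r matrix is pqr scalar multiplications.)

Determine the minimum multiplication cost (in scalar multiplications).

Adjacent pairs: T₁T₂ = 44·65·59 = 168740; T₂T₃ = 65·59·67 = 256945; T₃T₄ = 59·67·35 = 138355.
Length 3: T₁..T₃: k=1: 0+256945+44·65·67=448565; k=2: 168740+0+44·59·67=342672 → min 342672 | T₂..T₄: k=2: 0+138355+65·59·35=272580; k=3: 256945+0+65·67·35=409370 → min 272580.
Length 4: T₁..T₄: k=1: 0+272580+44·65·35=372680; k=2: 168740+138355+44·59·35=397955; k=3: 342672+0+44·67·35=445852 → min 372680.
Optimal order: (T₁(T₂(T₃T₄))) with cost 372680.

372680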